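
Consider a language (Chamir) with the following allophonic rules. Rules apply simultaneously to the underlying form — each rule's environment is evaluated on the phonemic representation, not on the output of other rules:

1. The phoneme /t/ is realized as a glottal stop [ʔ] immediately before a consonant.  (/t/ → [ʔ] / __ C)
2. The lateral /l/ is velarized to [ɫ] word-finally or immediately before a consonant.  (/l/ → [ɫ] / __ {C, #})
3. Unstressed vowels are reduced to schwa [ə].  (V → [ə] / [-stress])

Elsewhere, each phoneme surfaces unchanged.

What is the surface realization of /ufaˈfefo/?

/u/ (word-initial) occurs in an unstressed syllable → [ə] by rule 3.
/f/ (between /u/ and /a/) is unaffected → [f].
/a/ (between /f/ and /f/) occurs in an unstressed syllable → [ə] by rule 3.
/f/ (between /a/ and /e/) is unaffected → [f].
/e/ (between /f/ and /f/) is in the target of rule 3 but the environment (in an unstressed syllable) is not met → [e].
/f/ stays [f].
/o/ (word-final): in an unstressed syllable, so rule 3 applies → [ə].

[əfəˈfefə]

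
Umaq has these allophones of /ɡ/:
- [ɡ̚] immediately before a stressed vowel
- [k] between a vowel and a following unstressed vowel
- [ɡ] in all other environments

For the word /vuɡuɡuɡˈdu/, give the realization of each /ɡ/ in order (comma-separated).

[k], [k], [ɡ]

Occurrence 1 (position 3): between a vowel and a following unstressed vowel → [k].
Occurrence 2 (position 5): between a vowel and a following unstressed vowel → [k].
Occurrence 3 (position 7): no conditioning environment matches → elsewhere allophone [ɡ].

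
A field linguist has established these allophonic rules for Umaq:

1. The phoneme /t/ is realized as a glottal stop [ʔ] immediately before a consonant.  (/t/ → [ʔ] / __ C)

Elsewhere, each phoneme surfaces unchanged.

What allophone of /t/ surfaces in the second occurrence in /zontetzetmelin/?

/t/ (between /e/ and /z/): immediately before a consonant, so rule 1 applies → [ʔ].

[ʔ]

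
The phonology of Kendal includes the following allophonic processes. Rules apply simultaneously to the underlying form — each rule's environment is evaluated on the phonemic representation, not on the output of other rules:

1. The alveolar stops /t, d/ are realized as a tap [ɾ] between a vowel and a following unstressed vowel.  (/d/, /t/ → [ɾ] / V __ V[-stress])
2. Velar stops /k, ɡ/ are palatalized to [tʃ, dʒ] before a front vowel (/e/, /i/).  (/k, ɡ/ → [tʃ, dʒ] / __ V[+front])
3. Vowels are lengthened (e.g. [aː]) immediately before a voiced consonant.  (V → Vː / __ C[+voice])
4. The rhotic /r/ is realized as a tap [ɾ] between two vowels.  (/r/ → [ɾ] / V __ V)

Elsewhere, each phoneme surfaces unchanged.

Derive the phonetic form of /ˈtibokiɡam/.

[ˈtiːbotʃiːɡaːm]

/t/ (word-initial) fails the environment for rule 1, so it stays [t].
/i/ meets the environment for rule 3 (before a voiced consonant) → [iː].
/b/ — not in any rule's target class → [b].
/o/ (between /b/ and /k/): rule 3 targets it, but not before a voiced consonant → unchanged [o].
/k/ meets the environment for rule 2 (before a front vowel) → [tʃ].
Rule 3 applies to /i/ (between /k/ and /ɡ/: before a voiced consonant) → [iː].
/ɡ/ — between /i/ and /a/; rule 2 does not apply here → [ɡ].
/a/ (between /ɡ/ and /m/) occurs before a voiced consonant → [aː] by rule 3.
/m/ (word-final): no rule targets it → [m].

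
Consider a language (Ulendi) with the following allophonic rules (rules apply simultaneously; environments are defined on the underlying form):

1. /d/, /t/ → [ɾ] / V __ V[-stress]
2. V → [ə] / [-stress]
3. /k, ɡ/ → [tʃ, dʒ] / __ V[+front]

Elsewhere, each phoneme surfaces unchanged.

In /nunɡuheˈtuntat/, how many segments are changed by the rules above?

Segments that undergo a rule: /u/ → [ə] (rule 2); /u/ → [ə] (rule 2); /e/ → [ə] (rule 2); /a/ → [ə] (rule 2).
All other segments surface unchanged.

4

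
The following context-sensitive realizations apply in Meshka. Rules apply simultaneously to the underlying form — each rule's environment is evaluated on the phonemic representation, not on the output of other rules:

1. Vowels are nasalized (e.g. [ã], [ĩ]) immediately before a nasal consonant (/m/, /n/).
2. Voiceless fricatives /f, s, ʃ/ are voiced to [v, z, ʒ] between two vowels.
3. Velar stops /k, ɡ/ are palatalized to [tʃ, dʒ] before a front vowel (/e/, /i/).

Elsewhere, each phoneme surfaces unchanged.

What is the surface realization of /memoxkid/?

[mẽmoxtʃid]

/m/ (word-initial) is unaffected → [m].
Rule 1 applies to /e/ (between /m/ and /m/: before a nasal consonant) → [ẽ].
/m/ (between /e/ and /o/) is unaffected → [m].
/o/ (between /m/ and /x/): rule 1 targets it, but not before a nasal consonant → unchanged [o].
/x/ stays [x].
/k/ — between /x/ and /i/, before a front vowel — surfaces as [tʃ] (rule 3).
/i/ (between /k/ and /d/) fails the environment for rule 1, so it stays [i].
/d/ (word-final): no rule targets it → [d].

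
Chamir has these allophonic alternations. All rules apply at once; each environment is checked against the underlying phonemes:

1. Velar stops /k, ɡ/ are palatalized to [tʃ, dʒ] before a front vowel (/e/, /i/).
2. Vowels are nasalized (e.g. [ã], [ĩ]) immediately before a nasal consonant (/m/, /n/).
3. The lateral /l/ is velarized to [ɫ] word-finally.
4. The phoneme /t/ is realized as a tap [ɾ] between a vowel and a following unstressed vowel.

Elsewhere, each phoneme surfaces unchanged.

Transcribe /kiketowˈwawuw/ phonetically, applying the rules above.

/k/ — word-initial, before a front vowel — surfaces as [tʃ] (rule 1).
/i/ (between /k/ and /k/) fails the environment for rule 2, so it stays [i].
Rule 1 applies to /k/ (between /i/ and /e/: before a front vowel) → [tʃ].
/e/ (between /k/ and /t/): rule 2 targets it, but not before a nasal consonant → unchanged [e].
/t/ (between /e/ and /o/) occurs between a vowel and a following unstressed vowel → [ɾ] by rule 4.
/o/ (between /t/ and /w/) fails the environment for rule 2, so it stays [o].
/w/ stays [w].
/w/ (between /w/ and /a/): no rule targets it → [w].
/a/ (between /w/ and /w/) is in the target of rule 2 but the environment (before a nasal consonant) is not met → [a].
/w/ stays [w].
/u/ (between /w/ and /w/) fails the environment for rule 2, so it stays [u].
/w/ (word-final): no rule targets it → [w].

[tʃitʃeɾowˈwawuw]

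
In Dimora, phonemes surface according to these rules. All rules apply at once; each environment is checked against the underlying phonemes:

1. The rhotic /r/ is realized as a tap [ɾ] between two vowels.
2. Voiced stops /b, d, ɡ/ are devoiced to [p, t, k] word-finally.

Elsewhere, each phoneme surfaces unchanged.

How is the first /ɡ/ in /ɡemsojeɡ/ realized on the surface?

[ɡ]

/ɡ/ (word-initial): rule 2 targets it, but not word-finally → unchanged [ɡ].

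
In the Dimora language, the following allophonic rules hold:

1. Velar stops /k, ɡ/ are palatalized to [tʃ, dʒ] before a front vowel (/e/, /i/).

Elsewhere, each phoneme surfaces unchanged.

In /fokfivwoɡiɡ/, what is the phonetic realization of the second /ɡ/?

[ɡ]

/ɡ/ (word-final): rule 1 targets it, but not before a front vowel → unchanged [ɡ].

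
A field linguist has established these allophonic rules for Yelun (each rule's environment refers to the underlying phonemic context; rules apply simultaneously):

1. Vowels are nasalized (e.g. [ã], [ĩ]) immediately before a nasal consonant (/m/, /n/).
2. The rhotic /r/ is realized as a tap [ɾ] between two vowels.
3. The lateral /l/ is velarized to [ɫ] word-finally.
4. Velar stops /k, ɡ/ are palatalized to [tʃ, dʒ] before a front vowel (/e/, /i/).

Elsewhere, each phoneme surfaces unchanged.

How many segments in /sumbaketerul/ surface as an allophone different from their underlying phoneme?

Segments that undergo a rule: /u/ → [ũ] (rule 1); /k/ → [tʃ] (rule 4); /r/ → [ɾ] (rule 2); /l/ → [ɫ] (rule 3).
All other segments surface unchanged.

4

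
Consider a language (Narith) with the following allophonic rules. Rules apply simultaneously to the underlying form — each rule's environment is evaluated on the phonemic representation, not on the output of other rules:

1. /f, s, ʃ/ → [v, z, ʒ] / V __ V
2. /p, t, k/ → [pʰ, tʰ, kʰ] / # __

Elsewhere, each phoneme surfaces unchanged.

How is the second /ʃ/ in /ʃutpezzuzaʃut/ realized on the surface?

[ʒ]

Rule 1 applies to /ʃ/ (between /a/ and /u/: between two vowels) → [ʒ].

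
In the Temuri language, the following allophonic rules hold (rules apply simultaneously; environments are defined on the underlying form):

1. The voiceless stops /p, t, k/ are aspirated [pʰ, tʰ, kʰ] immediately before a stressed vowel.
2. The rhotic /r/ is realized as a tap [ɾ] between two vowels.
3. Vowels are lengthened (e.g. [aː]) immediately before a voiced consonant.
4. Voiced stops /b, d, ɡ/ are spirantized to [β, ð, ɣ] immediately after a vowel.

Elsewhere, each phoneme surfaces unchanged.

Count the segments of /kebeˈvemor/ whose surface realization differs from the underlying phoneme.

Segments that undergo a rule: /e/ → [eː] (rule 3); /b/ → [β] (rule 4); /e/ → [eː] (rule 3); /e/ → [eː] (rule 3); /o/ → [oː] (rule 3).
All other segments surface unchanged.

5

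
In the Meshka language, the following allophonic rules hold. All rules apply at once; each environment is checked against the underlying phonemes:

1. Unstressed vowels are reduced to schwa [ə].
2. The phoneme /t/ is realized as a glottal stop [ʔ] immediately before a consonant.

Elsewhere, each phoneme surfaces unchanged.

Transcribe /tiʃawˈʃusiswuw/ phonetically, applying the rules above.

[təʃəwˈʃusəswəw]

/t/ — word-initial; rule 2 does not apply here → [t].
/i/ meets the environment for rule 1 (in an unstressed syllable) → [ə].
/ʃ/ (between /i/ and /a/): no rule targets it → [ʃ].
/a/ (between /ʃ/ and /w/) occurs in an unstressed syllable → [ə] by rule 1.
/w/ (between /a/ and /ʃ/): no rule targets it → [w].
/ʃ/ — not in any rule's target class → [ʃ].
/u/ (between /ʃ/ and /s/) fails the environment for rule 1, so it stays [u].
/s/ (between /u/ and /i/) is unaffected → [s].
/i/ (between /s/ and /s/) occurs in an unstressed syllable → [ə] by rule 1.
/s/ stays [s].
/w/ (between /s/ and /u/): no rule targets it → [w].
/u/ — between /w/ and /w/, in an unstressed syllable — surfaces as [ə] (rule 1).
/w/ — not in any rule's target class → [w].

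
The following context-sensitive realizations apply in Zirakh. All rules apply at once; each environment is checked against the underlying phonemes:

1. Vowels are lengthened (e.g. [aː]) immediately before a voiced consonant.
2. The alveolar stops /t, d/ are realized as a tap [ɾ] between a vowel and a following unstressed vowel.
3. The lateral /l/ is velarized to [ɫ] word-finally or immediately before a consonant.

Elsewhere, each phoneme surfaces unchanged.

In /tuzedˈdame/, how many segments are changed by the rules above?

Segments that undergo a rule: /u/ → [uː] (rule 1); /e/ → [eː] (rule 1); /a/ → [aː] (rule 1).
All other segments surface unchanged.

3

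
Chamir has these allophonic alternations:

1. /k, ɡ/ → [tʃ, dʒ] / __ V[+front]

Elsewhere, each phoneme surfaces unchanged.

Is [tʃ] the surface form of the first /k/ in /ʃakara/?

No

/k/ (between /a/ and /a/) is in the target of rule 1 but the environment (before a front vowel) is not met → [k].
The actual realization is [k], not [tʃ].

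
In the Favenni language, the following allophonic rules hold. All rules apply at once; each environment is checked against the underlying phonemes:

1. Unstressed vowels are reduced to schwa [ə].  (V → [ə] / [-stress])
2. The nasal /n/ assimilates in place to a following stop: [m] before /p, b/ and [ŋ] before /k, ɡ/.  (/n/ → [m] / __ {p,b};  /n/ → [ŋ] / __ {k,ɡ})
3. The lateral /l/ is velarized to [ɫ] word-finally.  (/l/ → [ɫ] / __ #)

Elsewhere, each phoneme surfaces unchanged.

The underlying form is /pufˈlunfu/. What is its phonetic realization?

[pəfˈlunfə]

/p/ (word-initial) is unaffected → [p].
/u/ (between /p/ and /f/): in an unstressed syllable, so rule 1 applies → [ə].
/f/ — not in any rule's target class → [f].
/l/ (between /f/ and /u/) fails the environment for rule 3, so it stays [l].
/u/ (between /l/ and /n/) fails the environment for rule 1, so it stays [u].
/n/ (between /u/ and /f/) is in the target of rule 2 but the environment (before a labial or velar stop) is not met → [n].
/f/ stays [f].
/u/ meets the environment for rule 1 (in an unstressed syllable) → [ə].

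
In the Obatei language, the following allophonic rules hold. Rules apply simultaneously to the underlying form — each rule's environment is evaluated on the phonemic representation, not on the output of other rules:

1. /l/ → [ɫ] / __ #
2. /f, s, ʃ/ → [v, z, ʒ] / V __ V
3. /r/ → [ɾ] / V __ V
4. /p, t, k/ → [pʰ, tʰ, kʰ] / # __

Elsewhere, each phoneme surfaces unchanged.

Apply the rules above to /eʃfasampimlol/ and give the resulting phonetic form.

/ʃ/ (between /e/ and /f/) fails the environment for rule 2, so it stays [ʃ].
/f/ (between /ʃ/ and /a/) is in the target of rule 2 but the environment (between two vowels) is not met → [f].
/s/ meets the environment for rule 2 (between two vowels) → [z].
/p/ (between /m/ and /i/) is in the target of rule 4 but the environment (word-initially) is not met → [p].
/l/ — between /m/ and /o/; rule 1 does not apply here → [l].
/l/ (word-final): word-finally, so rule 1 applies → [ɫ].

[eʃfazampimloɫ]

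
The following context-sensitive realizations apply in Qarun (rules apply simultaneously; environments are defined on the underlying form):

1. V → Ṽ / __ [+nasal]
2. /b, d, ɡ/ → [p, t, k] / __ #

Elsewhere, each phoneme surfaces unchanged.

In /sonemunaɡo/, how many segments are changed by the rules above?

3

Segments that undergo a rule: /o/ → [õ] (rule 1); /e/ → [ẽ] (rule 1); /u/ → [ũ] (rule 1).
All other segments surface unchanged.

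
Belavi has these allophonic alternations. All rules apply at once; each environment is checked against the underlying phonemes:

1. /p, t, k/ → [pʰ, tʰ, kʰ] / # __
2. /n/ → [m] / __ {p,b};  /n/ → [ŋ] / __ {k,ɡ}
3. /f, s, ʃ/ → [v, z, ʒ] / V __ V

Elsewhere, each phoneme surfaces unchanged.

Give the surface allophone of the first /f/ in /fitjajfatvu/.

/f/ (word-initial) fails the environment for rule 3, so it stays [f].

[f]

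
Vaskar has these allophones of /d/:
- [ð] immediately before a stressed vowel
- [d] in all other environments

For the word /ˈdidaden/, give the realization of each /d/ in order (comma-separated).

Occurrence 1 (position 1): immediately before a stressed vowel → [ð].
Occurrence 2 (position 3): no conditioning environment matches → elsewhere allophone [d].
Occurrence 3 (position 5): no conditioning environment matches → elsewhere allophone [d].

[ð], [d], [d]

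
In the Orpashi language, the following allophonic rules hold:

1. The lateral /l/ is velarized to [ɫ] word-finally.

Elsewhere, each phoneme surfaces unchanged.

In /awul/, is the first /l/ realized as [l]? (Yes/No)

Rule 1 applies to /l/ (word-final: word-finally) → [ɫ].
The actual realization is [ɫ], not [l].

No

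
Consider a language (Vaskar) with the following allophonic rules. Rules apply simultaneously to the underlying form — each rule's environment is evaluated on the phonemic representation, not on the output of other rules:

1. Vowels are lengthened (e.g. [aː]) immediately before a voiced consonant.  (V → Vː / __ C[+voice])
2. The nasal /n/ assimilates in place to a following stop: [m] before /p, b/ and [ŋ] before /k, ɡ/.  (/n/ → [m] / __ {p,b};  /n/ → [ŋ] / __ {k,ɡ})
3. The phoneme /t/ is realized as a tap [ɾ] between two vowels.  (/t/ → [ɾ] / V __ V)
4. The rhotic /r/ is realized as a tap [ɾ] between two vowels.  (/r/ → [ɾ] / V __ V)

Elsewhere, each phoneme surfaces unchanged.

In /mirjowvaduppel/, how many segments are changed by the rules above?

4

Segments that undergo a rule: /i/ → [iː] (rule 1); /o/ → [oː] (rule 1); /a/ → [aː] (rule 1); /e/ → [eː] (rule 1).
All other segments surface unchanged.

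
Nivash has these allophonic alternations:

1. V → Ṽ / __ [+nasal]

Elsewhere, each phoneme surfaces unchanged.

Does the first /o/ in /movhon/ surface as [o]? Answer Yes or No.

/o/ (between /m/ and /v/) is in the target of rule 1 but the environment (before a nasal consonant) is not met → [o].
The actual realization is [o], which matches [o].

Yes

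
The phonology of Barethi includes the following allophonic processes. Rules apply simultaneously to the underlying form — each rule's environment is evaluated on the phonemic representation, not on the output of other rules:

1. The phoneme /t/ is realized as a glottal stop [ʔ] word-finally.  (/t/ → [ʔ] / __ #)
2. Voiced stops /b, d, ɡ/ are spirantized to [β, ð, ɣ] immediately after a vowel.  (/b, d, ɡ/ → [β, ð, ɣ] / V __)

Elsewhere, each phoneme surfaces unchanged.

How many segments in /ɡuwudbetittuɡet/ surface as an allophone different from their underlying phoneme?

Segments that undergo a rule: /d/ → [ð] (rule 2); /ɡ/ → [ɣ] (rule 2); /t/ → [ʔ] (rule 1).
All other segments surface unchanged.

3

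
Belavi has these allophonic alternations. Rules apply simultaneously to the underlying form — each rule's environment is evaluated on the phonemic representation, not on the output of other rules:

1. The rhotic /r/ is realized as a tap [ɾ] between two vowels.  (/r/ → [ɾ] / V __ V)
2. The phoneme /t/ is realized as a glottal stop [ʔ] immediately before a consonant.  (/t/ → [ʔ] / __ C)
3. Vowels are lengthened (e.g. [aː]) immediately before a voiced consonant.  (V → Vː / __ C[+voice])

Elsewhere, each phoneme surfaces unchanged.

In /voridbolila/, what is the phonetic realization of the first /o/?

[oː]

/o/ (between /v/ and /r/) occurs before a voiced consonant → [oː] by rule 3.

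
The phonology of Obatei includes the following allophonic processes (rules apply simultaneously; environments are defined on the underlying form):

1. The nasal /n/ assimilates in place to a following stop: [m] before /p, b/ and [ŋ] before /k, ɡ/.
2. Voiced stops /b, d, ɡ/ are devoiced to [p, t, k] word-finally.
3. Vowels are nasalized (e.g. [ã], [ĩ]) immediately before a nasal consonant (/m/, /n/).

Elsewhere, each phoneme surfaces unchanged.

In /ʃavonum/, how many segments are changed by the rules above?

Segments that undergo a rule: /o/ → [õ] (rule 3); /u/ → [ũ] (rule 3).
All other segments surface unchanged.

2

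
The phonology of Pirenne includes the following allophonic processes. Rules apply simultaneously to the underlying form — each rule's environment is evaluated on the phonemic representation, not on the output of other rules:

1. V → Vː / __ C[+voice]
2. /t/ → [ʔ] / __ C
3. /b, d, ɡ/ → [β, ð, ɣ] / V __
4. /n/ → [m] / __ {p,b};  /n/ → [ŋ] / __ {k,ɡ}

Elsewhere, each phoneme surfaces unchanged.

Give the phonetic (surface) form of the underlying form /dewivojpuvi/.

/d/ (word-initial) is in the target of rule 3 but the environment (immediately after a vowel) is not met → [d].
Rule 1 applies to /e/ (between /d/ and /w/: before a voiced consonant) → [eː].
/i/ (between /w/ and /v/): before a voiced consonant, so rule 1 applies → [iː].
Rule 1 applies to /o/ (between /v/ and /j/: before a voiced consonant) → [oː].
/u/ — between /p/ and /v/, before a voiced consonant — surfaces as [uː] (rule 1).
/i/ — word-final; rule 1 does not apply here → [i].

[deːwiːvoːjpuːvi]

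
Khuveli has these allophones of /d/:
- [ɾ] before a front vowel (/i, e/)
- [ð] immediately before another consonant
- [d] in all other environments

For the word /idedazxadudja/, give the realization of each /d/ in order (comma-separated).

Occurrence 1 (position 2): before a front vowel (/i, e/) → [ɾ].
Occurrence 2 (position 4): no conditioning environment matches → elsewhere allophone [d].
Occurrence 3 (position 9): no conditioning environment matches → elsewhere allophone [d].
Occurrence 4 (position 11): immediately before another consonant → [ð].

[ɾ], [d], [d], [ð]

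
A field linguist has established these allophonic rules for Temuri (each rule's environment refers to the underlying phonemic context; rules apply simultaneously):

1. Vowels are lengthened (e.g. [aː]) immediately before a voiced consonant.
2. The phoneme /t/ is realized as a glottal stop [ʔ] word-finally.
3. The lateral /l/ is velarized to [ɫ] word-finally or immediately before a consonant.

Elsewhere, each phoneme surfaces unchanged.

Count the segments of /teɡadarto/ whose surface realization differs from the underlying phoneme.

Segments that undergo a rule: /e/ → [eː] (rule 1); /a/ → [aː] (rule 1); /a/ → [aː] (rule 1).
All other segments surface unchanged.

3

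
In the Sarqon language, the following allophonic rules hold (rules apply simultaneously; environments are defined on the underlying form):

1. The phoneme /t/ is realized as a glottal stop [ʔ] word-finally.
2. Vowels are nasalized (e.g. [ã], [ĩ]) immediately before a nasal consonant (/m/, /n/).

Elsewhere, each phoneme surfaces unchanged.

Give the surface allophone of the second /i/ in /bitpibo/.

[i]

/i/ — between /p/ and /b/; rule 2 does not apply here → [i].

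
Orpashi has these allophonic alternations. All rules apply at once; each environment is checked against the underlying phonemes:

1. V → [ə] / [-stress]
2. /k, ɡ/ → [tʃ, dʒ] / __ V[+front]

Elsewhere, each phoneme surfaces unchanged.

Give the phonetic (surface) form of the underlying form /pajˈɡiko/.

/a/ meets the environment for rule 1 (in an unstressed syllable) → [ə].
/ɡ/ (between /j/ and /i/): before a front vowel, so rule 2 applies → [dʒ].
/i/ — between /ɡ/ and /k/; rule 1 does not apply here → [i].
/k/ (between /i/ and /o/): rule 2 targets it, but not before a front vowel → unchanged [k].
Rule 1 applies to /o/ (word-final: in an unstressed syllable) → [ə].

[pəjˈdʒikə]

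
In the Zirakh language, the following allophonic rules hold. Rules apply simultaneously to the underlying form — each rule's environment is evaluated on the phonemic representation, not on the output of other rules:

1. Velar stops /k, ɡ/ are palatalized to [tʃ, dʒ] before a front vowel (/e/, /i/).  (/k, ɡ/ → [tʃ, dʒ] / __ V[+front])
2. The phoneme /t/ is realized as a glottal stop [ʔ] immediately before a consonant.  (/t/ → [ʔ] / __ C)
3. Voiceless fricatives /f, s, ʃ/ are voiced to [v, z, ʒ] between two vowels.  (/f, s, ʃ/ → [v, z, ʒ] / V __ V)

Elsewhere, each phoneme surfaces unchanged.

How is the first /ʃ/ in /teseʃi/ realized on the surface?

[ʒ]

/ʃ/ (between /e/ and /i/): between two vowels, so rule 3 applies → [ʒ].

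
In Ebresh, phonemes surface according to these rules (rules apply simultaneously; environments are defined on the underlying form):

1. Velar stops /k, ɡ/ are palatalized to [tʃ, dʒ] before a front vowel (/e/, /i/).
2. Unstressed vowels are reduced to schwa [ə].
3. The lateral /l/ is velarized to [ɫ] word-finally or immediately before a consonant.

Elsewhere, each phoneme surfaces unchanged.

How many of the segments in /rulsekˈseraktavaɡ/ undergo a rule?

6

Segments that undergo a rule: /u/ → [ə] (rule 2); /l/ → [ɫ] (rule 3); /e/ → [ə] (rule 2); /a/ → [ə] (rule 2); /a/ → [ə] (rule 2); /a/ → [ə] (rule 2).
All other segments surface unchanged.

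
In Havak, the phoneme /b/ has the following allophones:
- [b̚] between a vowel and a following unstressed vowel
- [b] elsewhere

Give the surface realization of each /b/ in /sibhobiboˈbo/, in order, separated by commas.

[b], [b̚], [b̚], [b]

Occurrence 1 (position 3): no conditioning environment matches → elsewhere allophone [b].
Occurrence 2 (position 6): between a vowel and a following unstressed vowel → [b̚].
Occurrence 3 (position 8): between a vowel and a following unstressed vowel → [b̚].
Occurrence 4 (position 10): no conditioning environment matches → elsewhere allophone [b].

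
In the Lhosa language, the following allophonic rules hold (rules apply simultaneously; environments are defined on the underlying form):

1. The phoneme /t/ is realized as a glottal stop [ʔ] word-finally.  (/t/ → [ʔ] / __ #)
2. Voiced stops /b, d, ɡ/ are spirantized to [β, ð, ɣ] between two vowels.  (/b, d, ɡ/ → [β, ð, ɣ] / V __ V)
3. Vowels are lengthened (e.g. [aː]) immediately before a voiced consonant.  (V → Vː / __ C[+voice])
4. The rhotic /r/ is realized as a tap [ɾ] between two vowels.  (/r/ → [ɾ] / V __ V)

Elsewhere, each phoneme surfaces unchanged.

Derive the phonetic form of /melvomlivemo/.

[meːlvoːmliːveːmo]

/e/ meets the environment for rule 3 (before a voiced consonant) → [eː].
Rule 3 applies to /o/ (between /v/ and /m/: before a voiced consonant) → [oː].
/i/ (between /l/ and /v/): before a voiced consonant, so rule 3 applies → [iː].
/e/ (between /v/ and /m/) occurs before a voiced consonant → [eː] by rule 3.
/o/ (word-final) fails the environment for rule 3, so it stays [o].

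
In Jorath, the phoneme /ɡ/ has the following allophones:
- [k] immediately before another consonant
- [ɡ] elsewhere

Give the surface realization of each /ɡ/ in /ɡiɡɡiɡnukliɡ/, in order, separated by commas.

[ɡ], [k], [ɡ], [k], [ɡ]

Occurrence 1 (position 1): no conditioning environment matches → elsewhere allophone [ɡ].
Occurrence 2 (position 3): immediately before another consonant → [k].
Occurrence 3 (position 4): no conditioning environment matches → elsewhere allophone [ɡ].
Occurrence 4 (position 6): immediately before another consonant → [k].
Occurrence 5 (position 12): no conditioning environment matches → elsewhere allophone [ɡ].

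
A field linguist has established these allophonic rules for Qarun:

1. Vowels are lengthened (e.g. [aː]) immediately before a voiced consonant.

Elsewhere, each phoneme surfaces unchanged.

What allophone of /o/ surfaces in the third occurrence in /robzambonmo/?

[o]

/o/ (word-final) fails the environment for rule 1, so it stays [o].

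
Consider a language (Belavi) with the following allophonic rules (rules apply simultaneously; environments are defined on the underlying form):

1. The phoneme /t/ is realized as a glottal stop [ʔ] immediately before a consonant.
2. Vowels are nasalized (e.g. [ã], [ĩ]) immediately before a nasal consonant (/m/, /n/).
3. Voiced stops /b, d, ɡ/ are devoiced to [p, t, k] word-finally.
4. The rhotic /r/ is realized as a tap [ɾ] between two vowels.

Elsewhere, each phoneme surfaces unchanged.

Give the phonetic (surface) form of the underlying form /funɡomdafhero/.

[fũnɡõmdafheɾo]

/f/ — not in any rule's target class → [f].
/u/ meets the environment for rule 2 (before a nasal consonant) → [ũ].
/n/ (between /u/ and /ɡ/) is unaffected → [n].
/ɡ/ (between /n/ and /o/): rule 3 targets it, but not word-finally → unchanged [ɡ].
/o/ (between /ɡ/ and /m/) occurs before a nasal consonant → [õ] by rule 2.
/m/ — not in any rule's target class → [m].
/d/ (between /m/ and /a/) fails the environment for rule 3, so it stays [d].
/a/ (between /d/ and /f/) fails the environment for rule 2, so it stays [a].
/f/ — not in any rule's target class → [f].
/h/ (between /f/ and /e/): no rule targets it → [h].
/e/ (between /h/ and /r/) is in the target of rule 2 but the environment (before a nasal consonant) is not met → [e].
Rule 4 applies to /r/ (between /e/ and /o/: between two vowels) → [ɾ].
/o/ — word-final; rule 2 does not apply here → [o].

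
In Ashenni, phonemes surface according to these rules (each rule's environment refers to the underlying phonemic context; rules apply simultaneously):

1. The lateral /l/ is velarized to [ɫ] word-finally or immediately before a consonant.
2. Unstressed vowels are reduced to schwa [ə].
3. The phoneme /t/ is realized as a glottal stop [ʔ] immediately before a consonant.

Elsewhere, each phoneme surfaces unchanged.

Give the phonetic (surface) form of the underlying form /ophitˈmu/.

/o/ — word-initial, in an unstressed syllable — surfaces as [ə] (rule 2).
Rule 2 applies to /i/ (between /h/ and /t/: in an unstressed syllable) → [ə].
/t/ (between /i/ and /m/): immediately before a consonant, so rule 3 applies → [ʔ].
/u/ (word-final) fails the environment for rule 2, so it stays [u].

[əphəʔˈmu]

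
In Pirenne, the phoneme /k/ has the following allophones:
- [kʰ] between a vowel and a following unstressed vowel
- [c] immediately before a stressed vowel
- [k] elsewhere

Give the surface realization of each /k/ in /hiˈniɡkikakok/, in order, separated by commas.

Occurrence 1 (position 6): no conditioning environment matches → elsewhere allophone [k].
Occurrence 2 (position 8): between a vowel and a following unstressed vowel → [kʰ].
Occurrence 3 (position 10): between a vowel and a following unstressed vowel → [kʰ].
Occurrence 4 (position 12): no conditioning environment matches → elsewhere allophone [k].

[k], [kʰ], [kʰ], [k]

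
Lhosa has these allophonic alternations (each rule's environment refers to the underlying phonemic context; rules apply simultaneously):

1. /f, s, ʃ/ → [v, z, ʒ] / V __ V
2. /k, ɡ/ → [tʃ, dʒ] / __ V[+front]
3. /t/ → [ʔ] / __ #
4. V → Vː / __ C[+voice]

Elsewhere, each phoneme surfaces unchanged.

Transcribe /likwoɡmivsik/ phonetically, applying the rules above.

/i/ (between /l/ and /k/) is in the target of rule 4 but the environment (before a voiced consonant) is not met → [i].
/k/ (between /i/ and /w/): rule 2 targets it, but not before a front vowel → unchanged [k].
Rule 4 applies to /o/ (between /w/ and /ɡ/: before a voiced consonant) → [oː].
/ɡ/ (between /o/ and /m/) is in the target of rule 2 but the environment (before a front vowel) is not met → [ɡ].
/i/ — between /m/ and /v/, before a voiced consonant — surfaces as [iː] (rule 4).
/s/ — between /v/ and /i/; rule 1 does not apply here → [s].
/i/ (between /s/ and /k/) is in the target of rule 4 but the environment (before a voiced consonant) is not met → [i].
/k/ (word-final): rule 2 targets it, but not before a front vowel → unchanged [k].

[likwoːɡmiːvsik]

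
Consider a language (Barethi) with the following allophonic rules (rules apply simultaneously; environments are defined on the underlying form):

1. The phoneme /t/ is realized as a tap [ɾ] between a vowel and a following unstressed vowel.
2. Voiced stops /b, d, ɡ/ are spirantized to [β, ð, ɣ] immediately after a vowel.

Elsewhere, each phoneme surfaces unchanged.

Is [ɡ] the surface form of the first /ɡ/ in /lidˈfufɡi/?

Yes

/ɡ/ (between /f/ and /i/): rule 2 targets it, but not immediately after a vowel → unchanged [ɡ].
The actual realization is [ɡ], which matches [ɡ].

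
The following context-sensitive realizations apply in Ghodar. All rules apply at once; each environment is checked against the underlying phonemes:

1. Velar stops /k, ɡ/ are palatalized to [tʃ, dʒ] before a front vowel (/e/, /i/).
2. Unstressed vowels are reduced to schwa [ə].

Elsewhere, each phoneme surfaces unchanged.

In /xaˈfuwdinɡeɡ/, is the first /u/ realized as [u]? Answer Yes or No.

/u/ (between /f/ and /w/): rule 2 targets it, but not in an unstressed syllable → unchanged [u].
The actual realization is [u], which matches [u].

Yes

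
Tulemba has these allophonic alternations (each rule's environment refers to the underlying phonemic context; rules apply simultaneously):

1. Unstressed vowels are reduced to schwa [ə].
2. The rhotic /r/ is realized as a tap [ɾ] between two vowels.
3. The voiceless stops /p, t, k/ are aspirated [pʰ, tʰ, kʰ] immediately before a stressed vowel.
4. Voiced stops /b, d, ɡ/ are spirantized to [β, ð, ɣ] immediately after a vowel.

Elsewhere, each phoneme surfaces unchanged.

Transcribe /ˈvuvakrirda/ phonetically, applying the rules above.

/u/ — between /v/ and /v/; rule 1 does not apply here → [u].
Rule 1 applies to /a/ (between /v/ and /k/: in an unstressed syllable) → [ə].
/k/ (between /a/ and /r/): rule 3 targets it, but not immediately before a stressed vowel → unchanged [k].
/r/ (between /k/ and /i/) fails the environment for rule 2, so it stays [r].
Rule 1 applies to /i/ (between /r/ and /r/: in an unstressed syllable) → [ə].
/r/ (between /i/ and /d/): rule 2 targets it, but not between two vowels → unchanged [r].
/d/ (between /r/ and /a/) fails the environment for rule 4, so it stays [d].
/a/ (word-final): in an unstressed syllable, so rule 1 applies → [ə].

[ˈvuvəkrərdə]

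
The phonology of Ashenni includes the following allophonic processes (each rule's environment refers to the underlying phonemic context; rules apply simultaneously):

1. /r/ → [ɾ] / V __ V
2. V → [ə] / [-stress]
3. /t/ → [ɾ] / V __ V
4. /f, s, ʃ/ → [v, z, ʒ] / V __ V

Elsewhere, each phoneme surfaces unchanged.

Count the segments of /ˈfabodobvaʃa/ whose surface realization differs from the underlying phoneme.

5

Segments that undergo a rule: /o/ → [ə] (rule 2); /o/ → [ə] (rule 2); /a/ → [ə] (rule 2); /ʃ/ → [ʒ] (rule 4); /a/ → [ə] (rule 2).
All other segments surface unchanged.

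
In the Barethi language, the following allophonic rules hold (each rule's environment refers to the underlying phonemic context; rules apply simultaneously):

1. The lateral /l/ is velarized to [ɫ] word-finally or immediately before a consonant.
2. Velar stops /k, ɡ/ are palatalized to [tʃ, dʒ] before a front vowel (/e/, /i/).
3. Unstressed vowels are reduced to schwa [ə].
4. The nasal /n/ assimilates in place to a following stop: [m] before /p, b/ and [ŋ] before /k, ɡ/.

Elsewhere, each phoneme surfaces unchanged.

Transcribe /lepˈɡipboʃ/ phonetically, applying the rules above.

/l/ (word-initial) fails the environment for rule 1, so it stays [l].
/e/ — between /l/ and /p/, in an unstressed syllable — surfaces as [ə] (rule 3).
/ɡ/ — between /p/ and /i/, before a front vowel — surfaces as [dʒ] (rule 2).
/i/ (between /ɡ/ and /p/): rule 3 targets it, but not in an unstressed syllable → unchanged [i].
/o/ (between /b/ and /ʃ/): in an unstressed syllable, so rule 3 applies → [ə].

[ləpˈdʒipbəʃ]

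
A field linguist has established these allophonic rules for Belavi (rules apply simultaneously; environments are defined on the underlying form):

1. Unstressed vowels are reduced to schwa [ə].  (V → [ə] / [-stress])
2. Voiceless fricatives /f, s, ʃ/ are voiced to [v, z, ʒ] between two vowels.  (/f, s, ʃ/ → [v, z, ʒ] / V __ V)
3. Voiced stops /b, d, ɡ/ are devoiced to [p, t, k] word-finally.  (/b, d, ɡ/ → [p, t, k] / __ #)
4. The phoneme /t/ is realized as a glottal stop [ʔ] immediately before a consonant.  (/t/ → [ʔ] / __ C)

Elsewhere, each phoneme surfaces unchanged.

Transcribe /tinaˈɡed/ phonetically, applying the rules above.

/t/ (word-initial) fails the environment for rule 4, so it stays [t].
Rule 1 applies to /i/ (between /t/ and /n/: in an unstressed syllable) → [ə].
/n/ (between /i/ and /a/) is unaffected → [n].
/a/ meets the environment for rule 1 (in an unstressed syllable) → [ə].
/ɡ/ (between /a/ and /e/): rule 3 targets it, but not word-finally → unchanged [ɡ].
/e/ — between /ɡ/ and /d/; rule 1 does not apply here → [e].
/d/ meets the environment for rule 3 (word-finally) → [t].

[tənəˈɡet]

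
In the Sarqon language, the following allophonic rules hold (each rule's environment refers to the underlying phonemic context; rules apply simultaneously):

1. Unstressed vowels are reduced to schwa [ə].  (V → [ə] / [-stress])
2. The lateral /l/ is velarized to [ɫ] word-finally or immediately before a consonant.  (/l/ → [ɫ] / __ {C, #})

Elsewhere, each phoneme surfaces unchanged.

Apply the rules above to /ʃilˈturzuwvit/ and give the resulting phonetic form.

[ʃəɫˈturzəwvət]

Rule 1 applies to /i/ (between /ʃ/ and /l/: in an unstressed syllable) → [ə].
/l/ — between /i/ and /t/, word-finally or immediately before a consonant — surfaces as [ɫ] (rule 2).
/u/ — between /t/ and /r/; rule 1 does not apply here → [u].
Rule 1 applies to /u/ (between /z/ and /w/: in an unstressed syllable) → [ə].
/i/ meets the environment for rule 1 (in an unstressed syllable) → [ə].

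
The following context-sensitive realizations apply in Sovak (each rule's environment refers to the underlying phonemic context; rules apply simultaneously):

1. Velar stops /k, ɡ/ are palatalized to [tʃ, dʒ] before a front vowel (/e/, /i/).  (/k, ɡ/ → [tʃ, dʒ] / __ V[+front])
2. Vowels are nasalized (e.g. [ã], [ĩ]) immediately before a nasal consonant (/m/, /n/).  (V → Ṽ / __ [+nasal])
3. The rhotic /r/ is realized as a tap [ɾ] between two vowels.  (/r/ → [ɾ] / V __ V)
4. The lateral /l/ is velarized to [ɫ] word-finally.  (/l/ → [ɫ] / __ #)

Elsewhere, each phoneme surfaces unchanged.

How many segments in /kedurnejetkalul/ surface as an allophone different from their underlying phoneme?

Segments that undergo a rule: /k/ → [tʃ] (rule 1); /l/ → [ɫ] (rule 4).
All other segments surface unchanged.

2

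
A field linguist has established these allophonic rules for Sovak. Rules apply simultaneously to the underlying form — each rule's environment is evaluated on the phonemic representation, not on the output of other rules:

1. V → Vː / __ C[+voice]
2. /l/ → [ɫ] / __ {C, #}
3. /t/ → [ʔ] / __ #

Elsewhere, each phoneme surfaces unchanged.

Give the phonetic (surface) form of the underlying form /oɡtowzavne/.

/o/ meets the environment for rule 1 (before a voiced consonant) → [oː].
/ɡ/ — not in any rule's target class → [ɡ].
/t/ (between /ɡ/ and /o/): rule 3 targets it, but not word-finally → unchanged [t].
/o/ (between /t/ and /w/) occurs before a voiced consonant → [oː] by rule 1.
/w/ — not in any rule's target class → [w].
/z/ stays [z].
Rule 1 applies to /a/ (between /z/ and /v/: before a voiced consonant) → [aː].
/v/ (between /a/ and /n/): no rule targets it → [v].
/n/ (between /v/ and /e/) is unaffected → [n].
/e/ (word-final) is in the target of rule 1 but the environment (before a voiced consonant) is not met → [e].

[oːɡtoːwzaːvne]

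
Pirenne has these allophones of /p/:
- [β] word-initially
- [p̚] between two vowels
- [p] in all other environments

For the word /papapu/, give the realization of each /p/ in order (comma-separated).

Occurrence 1 (position 1): word-initially → [β].
Occurrence 2 (position 3): between two vowels → [p̚].
Occurrence 3 (position 5): between two vowels → [p̚].

[β], [p̚], [p̚]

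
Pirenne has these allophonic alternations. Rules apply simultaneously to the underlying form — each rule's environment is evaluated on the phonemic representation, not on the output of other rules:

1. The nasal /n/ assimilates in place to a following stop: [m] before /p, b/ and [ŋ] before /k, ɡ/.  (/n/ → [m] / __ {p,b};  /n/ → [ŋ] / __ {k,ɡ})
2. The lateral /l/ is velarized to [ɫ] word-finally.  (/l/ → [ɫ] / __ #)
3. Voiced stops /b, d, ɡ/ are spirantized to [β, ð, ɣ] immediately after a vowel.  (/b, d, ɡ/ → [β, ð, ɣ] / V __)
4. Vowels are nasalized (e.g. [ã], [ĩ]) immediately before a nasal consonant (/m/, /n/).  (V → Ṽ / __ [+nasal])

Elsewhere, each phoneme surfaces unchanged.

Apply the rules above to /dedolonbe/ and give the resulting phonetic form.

[deðolõmbe]

/d/ — word-initial; rule 3 does not apply here → [d].
/e/ — between /d/ and /d/; rule 4 does not apply here → [e].
/d/ — between /e/ and /o/, immediately after a vowel — surfaces as [ð] (rule 3).
/o/ — between /d/ and /l/; rule 4 does not apply here → [o].
/l/ (between /o/ and /o/): rule 2 targets it, but not word-finally → unchanged [l].
/o/ (between /l/ and /n/): before a nasal consonant, so rule 4 applies → [õ].
Rule 1 applies to /n/ (between /o/ and /b/: before a labial or velar stop) → [m].
/b/ — between /n/ and /e/; rule 3 does not apply here → [b].
/e/ — word-final; rule 4 does not apply here → [e].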